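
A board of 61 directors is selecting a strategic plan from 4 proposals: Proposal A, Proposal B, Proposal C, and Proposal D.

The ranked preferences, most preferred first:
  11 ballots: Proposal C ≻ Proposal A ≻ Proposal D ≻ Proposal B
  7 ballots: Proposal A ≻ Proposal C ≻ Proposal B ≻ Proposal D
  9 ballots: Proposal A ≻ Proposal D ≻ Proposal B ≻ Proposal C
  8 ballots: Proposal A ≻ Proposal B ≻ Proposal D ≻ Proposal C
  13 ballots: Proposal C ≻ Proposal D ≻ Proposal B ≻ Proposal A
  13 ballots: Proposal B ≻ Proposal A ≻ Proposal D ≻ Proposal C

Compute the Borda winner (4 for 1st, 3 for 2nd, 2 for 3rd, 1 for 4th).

Proposal A: 11×3 + 7×4 + 9×4 + 8×4 + 13×1 + 13×3 = 181
Proposal B: 11×1 + 7×2 + 9×2 + 8×3 + 13×2 + 13×4 = 145
Proposal C: 11×4 + 7×3 + 9×1 + 8×1 + 13×4 + 13×1 = 147
Proposal D: 11×2 + 7×1 + 9×3 + 8×2 + 13×3 + 13×2 = 137

Proposal A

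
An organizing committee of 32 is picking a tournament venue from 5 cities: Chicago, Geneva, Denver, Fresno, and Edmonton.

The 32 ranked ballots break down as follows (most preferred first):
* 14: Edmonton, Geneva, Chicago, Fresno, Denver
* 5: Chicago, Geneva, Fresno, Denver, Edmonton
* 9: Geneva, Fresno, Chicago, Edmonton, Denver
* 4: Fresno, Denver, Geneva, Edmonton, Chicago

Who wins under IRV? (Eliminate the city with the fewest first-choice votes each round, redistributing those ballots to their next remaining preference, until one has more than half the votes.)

Geneva

Round 1: Chicago 5, Geneva 9, Denver 0, Fresno 4, Edmonton 14. Denver eliminated.
Round 2: Chicago 5, Geneva 9, Fresno 4, Edmonton 14. Fresno eliminated.
Round 3: Chicago 5, Geneva 13, Edmonton 14. Chicago eliminated.
Round 4: Geneva 18, Edmonton 14. Geneva has a majority (≥17).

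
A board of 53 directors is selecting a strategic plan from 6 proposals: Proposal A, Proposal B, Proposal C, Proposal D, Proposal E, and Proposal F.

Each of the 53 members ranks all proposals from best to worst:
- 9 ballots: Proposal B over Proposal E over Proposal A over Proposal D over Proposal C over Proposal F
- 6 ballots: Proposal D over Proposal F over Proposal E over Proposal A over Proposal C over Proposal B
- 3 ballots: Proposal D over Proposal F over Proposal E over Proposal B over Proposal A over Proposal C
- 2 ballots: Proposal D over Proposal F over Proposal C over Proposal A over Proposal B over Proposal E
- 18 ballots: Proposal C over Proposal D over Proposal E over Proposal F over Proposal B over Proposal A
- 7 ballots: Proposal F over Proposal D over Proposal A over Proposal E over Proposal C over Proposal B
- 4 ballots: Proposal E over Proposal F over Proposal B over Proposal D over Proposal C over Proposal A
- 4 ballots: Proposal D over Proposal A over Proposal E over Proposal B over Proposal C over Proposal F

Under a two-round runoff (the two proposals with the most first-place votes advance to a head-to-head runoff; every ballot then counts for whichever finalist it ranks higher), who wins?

Proposal D

Round 1 first-place votes: Proposal A 0, Proposal B 9, Proposal C 18, Proposal D 15, Proposal E 4, Proposal F 7. Proposal C and Proposal D advance.
Runoff: Proposal C is ranked above Proposal D on 18 ballots, Proposal D above Proposal C on 35.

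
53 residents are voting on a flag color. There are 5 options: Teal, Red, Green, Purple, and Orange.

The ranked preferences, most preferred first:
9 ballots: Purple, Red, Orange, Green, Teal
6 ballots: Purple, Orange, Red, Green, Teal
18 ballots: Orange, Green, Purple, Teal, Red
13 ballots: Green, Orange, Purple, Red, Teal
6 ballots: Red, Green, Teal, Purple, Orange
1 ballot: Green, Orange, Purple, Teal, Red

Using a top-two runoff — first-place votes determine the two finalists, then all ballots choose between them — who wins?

Orange

Round 1 first-place votes: Teal 0, Red 6, Green 14, Purple 15, Orange 18. Orange and Purple advance.
Runoff: Orange is ranked above Purple on 32 ballots, Purple above Orange on 21.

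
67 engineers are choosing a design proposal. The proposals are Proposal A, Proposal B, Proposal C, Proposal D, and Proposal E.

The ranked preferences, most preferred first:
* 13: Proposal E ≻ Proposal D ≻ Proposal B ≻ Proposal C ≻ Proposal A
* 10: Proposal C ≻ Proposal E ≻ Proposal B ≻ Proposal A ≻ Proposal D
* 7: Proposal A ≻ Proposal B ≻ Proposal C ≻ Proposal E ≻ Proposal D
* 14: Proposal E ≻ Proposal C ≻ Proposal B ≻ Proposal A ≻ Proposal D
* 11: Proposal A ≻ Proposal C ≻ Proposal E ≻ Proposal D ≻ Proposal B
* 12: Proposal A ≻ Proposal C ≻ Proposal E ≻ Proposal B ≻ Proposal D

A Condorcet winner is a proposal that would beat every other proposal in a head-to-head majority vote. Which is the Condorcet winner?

Proposal C vs Proposal A: 37–30
Proposal C vs Proposal B: 47–20
Proposal C vs Proposal D: 54–13
Proposal C vs Proposal E: 40–27
Proposal C beats every other proposal.

Proposal C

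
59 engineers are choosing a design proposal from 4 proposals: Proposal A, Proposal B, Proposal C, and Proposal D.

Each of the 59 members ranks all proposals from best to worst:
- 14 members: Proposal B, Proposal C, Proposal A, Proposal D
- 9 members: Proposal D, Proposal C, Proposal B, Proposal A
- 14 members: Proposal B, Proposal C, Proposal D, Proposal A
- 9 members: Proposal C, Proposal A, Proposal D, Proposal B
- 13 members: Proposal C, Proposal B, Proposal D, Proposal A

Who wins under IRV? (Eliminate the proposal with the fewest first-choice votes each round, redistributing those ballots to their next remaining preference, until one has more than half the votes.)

Proposal C

Round 1: Proposal A 0, Proposal B 28, Proposal C 22, Proposal D 9. Proposal A eliminated.
Round 2: Proposal B 28, Proposal C 22, Proposal D 9. Proposal D eliminated.
Round 3: Proposal B 28, Proposal C 31. Proposal C has a majority (≥30).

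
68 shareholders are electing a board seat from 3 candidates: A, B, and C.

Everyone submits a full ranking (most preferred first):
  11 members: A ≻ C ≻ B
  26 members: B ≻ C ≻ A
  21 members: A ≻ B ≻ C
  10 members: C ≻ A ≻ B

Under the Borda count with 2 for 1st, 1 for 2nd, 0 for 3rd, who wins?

A

A: 11×2 + 26×0 + 21×2 + 10×1 = 74
B: 11×0 + 26×2 + 21×1 + 10×0 = 73
C: 11×1 + 26×1 + 21×0 + 10×2 = 57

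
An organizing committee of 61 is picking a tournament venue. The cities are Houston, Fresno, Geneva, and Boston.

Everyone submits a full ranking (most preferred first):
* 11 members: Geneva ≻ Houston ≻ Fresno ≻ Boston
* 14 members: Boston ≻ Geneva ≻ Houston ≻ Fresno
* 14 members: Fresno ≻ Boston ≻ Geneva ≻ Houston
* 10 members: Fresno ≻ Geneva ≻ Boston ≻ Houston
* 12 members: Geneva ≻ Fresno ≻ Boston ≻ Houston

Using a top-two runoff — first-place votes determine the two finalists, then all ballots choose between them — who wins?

Round 1 first-place votes: Houston 0, Fresno 24, Geneva 23, Boston 14. Fresno and Geneva advance.
Runoff: Fresno is ranked above Geneva on 24 ballots, Geneva above Fresno on 37.

Geneva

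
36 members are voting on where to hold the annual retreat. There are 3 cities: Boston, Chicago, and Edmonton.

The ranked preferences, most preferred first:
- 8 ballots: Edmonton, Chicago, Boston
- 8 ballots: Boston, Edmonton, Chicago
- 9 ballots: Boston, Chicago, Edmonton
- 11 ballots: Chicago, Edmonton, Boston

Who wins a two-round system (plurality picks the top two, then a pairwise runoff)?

Chicago

Round 1 first-place votes: Boston 17, Chicago 11, Edmonton 8. Boston and Chicago advance.
Runoff: Boston is ranked above Chicago on 17 ballots, Chicago above Boston on 19.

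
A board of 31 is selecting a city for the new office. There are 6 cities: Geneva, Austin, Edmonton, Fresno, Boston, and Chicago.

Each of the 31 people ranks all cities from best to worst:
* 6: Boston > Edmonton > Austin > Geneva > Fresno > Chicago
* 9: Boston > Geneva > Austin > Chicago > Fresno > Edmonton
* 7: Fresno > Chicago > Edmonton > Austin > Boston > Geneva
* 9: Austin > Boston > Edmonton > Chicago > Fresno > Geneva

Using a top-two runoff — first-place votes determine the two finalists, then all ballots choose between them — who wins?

Austin

Round 1 first-place votes: Geneva 0, Austin 9, Edmonton 0, Fresno 7, Boston 15, Chicago 0. Boston and Austin advance.
Runoff: Boston is ranked above Austin on 15 ballots, Austin above Boston on 16.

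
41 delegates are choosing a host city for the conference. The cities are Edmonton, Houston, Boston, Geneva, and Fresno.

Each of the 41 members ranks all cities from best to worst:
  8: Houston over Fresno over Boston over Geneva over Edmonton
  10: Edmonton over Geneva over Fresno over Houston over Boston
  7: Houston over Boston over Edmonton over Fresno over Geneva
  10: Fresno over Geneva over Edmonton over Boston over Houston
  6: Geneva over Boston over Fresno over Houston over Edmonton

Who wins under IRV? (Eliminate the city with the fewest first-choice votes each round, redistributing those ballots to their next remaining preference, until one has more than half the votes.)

Round 1: Edmonton 10, Houston 15, Boston 0, Geneva 6, Fresno 10. Boston eliminated.
Round 2: Edmonton 10, Houston 15, Geneva 6, Fresno 10. Geneva eliminated.
Round 3: Edmonton 10, Houston 15, Fresno 16. Edmonton eliminated.
Round 4: Houston 15, Fresno 26. Fresno has a majority (≥21).

Fresno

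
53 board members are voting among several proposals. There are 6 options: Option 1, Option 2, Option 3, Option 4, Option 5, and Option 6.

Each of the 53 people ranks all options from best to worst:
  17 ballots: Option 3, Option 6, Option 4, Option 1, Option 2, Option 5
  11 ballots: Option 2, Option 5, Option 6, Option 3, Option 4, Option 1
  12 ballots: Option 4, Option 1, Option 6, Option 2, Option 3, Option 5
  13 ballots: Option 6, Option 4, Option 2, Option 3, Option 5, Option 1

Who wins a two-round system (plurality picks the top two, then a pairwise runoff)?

Round 1 first-place votes: Option 1 0, Option 2 11, Option 3 17, Option 4 12, Option 5 0, Option 6 13. Option 3 and Option 6 advance.
Runoff: Option 3 is ranked above Option 6 on 17 ballots, Option 6 above Option 3 on 36.

Option 6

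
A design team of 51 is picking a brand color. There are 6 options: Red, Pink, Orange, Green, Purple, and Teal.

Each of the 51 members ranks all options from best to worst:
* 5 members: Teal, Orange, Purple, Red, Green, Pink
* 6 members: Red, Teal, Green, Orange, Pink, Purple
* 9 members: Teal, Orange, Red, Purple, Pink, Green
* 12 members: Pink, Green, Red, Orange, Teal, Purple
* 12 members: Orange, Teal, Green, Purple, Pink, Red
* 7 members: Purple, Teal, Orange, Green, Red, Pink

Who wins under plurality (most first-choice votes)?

First-place votes: Red 6, Pink 12, Orange 12, Green 0, Purple 7, Teal 14.

Teal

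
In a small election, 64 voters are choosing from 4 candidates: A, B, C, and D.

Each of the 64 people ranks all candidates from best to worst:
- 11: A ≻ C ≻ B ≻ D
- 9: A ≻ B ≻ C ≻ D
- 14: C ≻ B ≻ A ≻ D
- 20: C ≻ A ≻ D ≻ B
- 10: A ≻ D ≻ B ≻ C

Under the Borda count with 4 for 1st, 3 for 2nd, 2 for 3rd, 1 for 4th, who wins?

A

A: 11×4 + 9×4 + 14×2 + 20×3 + 10×4 = 208
B: 11×2 + 9×3 + 14×3 + 20×1 + 10×2 = 131
C: 11×3 + 9×2 + 14×4 + 20×4 + 10×1 = 197
D: 11×1 + 9×1 + 14×1 + 20×2 + 10×3 = 104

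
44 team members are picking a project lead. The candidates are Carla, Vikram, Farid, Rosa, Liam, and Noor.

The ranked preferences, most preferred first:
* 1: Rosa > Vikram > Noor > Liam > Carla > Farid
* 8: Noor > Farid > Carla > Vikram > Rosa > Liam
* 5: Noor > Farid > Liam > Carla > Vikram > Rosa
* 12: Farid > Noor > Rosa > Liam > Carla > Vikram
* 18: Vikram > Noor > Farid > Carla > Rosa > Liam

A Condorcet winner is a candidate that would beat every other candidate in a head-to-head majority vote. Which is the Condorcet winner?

Noor vs Carla: 44–0
Noor vs Vikram: 25–19
Noor vs Farid: 32–12
Noor vs Rosa: 43–1
Noor vs Liam: 44–0
Noor beats every other candidate.

Noor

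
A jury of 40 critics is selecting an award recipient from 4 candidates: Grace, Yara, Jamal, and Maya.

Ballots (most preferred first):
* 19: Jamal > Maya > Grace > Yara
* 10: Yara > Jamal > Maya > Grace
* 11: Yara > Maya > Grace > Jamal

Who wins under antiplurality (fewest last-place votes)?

Maya

Last-place votes: Grace 10, Yara 19, Jamal 11, Maya 0.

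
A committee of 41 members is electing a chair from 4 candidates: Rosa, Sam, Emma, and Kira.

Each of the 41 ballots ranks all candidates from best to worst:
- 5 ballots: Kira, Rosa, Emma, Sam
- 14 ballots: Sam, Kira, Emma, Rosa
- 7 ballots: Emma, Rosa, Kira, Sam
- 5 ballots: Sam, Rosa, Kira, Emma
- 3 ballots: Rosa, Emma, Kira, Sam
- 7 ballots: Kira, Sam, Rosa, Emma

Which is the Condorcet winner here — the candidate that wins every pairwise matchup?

Kira vs Rosa: 26–15
Kira vs Sam: 22–19
Kira vs Emma: 31–10
Kira beats every other candidate.

Kira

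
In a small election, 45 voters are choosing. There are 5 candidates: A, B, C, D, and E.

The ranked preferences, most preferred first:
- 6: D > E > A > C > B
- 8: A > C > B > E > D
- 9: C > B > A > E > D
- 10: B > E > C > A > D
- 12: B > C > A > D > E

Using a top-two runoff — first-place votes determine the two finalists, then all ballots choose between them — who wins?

Round 1 first-place votes: A 8, B 22, C 9, D 6, E 0. B and C advance.
Runoff: B is ranked above C on 22 ballots, C above B on 23.

C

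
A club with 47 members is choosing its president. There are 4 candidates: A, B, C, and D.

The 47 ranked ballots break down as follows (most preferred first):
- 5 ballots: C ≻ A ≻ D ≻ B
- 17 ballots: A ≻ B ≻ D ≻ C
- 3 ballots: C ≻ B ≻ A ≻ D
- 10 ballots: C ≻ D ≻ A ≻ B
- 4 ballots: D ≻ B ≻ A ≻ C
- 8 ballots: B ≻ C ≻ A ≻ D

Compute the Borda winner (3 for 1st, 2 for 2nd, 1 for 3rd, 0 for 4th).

A: 5×2 + 17×3 + 3×1 + 10×1 + 4×1 + 8×1 = 86
B: 5×0 + 17×2 + 3×2 + 10×0 + 4×2 + 8×3 = 72
C: 5×3 + 17×0 + 3×3 + 10×3 + 4×0 + 8×2 = 70
D: 5×1 + 17×1 + 3×0 + 10×2 + 4×3 + 8×0 = 54

A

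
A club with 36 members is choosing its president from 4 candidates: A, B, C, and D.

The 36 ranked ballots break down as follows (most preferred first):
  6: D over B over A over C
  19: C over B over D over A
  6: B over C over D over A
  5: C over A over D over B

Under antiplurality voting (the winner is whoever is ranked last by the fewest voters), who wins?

D

Last-place votes: A 25, B 5, C 6, D 0.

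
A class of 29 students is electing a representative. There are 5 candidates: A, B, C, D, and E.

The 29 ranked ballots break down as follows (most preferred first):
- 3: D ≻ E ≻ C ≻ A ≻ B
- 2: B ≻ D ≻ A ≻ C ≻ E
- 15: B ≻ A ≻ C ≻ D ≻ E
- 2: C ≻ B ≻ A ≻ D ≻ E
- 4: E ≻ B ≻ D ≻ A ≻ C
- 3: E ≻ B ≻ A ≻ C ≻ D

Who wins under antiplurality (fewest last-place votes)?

Last-place votes: A 0, B 3, C 4, D 3, E 19.

A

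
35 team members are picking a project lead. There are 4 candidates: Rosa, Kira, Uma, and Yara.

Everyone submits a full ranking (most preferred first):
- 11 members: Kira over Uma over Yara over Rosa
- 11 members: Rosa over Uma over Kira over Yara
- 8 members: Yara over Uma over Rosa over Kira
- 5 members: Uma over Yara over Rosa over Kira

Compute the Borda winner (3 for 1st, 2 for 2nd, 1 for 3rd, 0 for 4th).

Rosa: 11×0 + 11×3 + 8×1 + 5×1 = 46
Kira: 11×3 + 11×1 + 8×0 + 5×0 = 44
Uma: 11×2 + 11×2 + 8×2 + 5×3 = 75
Yara: 11×1 + 11×0 + 8×3 + 5×2 = 45

Uma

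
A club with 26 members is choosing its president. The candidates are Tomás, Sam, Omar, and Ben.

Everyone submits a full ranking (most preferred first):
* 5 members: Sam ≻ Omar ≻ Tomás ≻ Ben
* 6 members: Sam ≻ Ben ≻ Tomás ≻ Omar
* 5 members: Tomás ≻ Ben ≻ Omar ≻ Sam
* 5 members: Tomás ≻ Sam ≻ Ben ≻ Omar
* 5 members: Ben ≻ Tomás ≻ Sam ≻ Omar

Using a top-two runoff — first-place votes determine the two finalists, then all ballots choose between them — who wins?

Tomás

Round 1 first-place votes: Tomás 10, Sam 11, Omar 0, Ben 5. Sam and Tomás advance.
Runoff: Sam is ranked above Tomás on 11 ballots, Tomás above Sam on 15.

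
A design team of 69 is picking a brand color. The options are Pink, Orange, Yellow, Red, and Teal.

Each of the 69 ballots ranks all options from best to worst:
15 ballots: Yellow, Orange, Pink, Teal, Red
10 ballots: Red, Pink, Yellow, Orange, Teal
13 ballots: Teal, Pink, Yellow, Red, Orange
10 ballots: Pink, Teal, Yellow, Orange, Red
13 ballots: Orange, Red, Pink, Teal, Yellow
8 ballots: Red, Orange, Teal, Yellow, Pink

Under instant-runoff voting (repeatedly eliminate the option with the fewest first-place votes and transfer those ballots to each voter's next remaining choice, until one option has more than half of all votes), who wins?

Round 1: Pink 10, Orange 13, Yellow 15, Red 18, Teal 13. Pink eliminated.
Round 2: Orange 13, Yellow 15, Red 18, Teal 23. Orange eliminated.
Round 3: Yellow 15, Red 31, Teal 23. Yellow eliminated.
Round 4: Red 31, Teal 38. Teal has a majority (≥35).

Teal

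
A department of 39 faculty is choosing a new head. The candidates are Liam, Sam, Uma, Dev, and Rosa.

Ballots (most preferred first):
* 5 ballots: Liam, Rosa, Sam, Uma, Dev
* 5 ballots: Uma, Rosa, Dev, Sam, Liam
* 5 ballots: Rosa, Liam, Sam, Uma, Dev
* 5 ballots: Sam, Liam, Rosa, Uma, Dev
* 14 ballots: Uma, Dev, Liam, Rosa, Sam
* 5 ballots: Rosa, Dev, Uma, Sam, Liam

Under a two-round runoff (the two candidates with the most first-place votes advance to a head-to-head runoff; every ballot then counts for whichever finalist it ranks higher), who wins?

Round 1 first-place votes: Liam 5, Sam 5, Uma 19, Dev 0, Rosa 10. Uma and Rosa advance.
Runoff: Uma is ranked above Rosa on 19 ballots, Rosa above Uma on 20.

Rosa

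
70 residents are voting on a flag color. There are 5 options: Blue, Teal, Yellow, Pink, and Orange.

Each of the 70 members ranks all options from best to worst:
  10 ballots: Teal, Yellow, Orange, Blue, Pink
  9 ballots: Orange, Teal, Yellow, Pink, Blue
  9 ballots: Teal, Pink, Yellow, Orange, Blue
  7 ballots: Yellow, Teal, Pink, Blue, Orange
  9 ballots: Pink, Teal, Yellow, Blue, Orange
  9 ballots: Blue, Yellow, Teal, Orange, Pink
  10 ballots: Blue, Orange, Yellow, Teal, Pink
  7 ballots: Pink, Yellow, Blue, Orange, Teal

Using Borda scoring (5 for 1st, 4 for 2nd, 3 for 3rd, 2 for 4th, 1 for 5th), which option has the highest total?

Blue: 10×2 + 9×1 + 9×1 + 7×2 + 9×2 + 9×5 + 10×5 + 7×3 = 186
Teal: 10×5 + 9×4 + 9×5 + 7×4 + 9×4 + 9×3 + 10×2 + 7×1 = 249
Yellow: 10×4 + 9×3 + 9×3 + 7×5 + 9×3 + 9×4 + 10×3 + 7×4 = 250
Pink: 10×1 + 9×2 + 9×4 + 7×3 + 9×5 + 9×1 + 10×1 + 7×5 = 184
Orange: 10×3 + 9×5 + 9×2 + 7×1 + 9×1 + 9×2 + 10×4 + 7×2 = 181

Yellow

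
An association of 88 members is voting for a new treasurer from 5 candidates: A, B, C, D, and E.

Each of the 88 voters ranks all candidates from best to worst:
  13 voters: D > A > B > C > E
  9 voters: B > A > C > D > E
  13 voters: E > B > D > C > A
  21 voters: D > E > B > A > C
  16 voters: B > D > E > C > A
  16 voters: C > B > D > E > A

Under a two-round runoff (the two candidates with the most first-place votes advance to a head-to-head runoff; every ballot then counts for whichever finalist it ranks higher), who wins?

B

Round 1 first-place votes: A 0, B 25, C 16, D 34, E 13. D and B advance.
Runoff: D is ranked above B on 34 ballots, B above D on 54.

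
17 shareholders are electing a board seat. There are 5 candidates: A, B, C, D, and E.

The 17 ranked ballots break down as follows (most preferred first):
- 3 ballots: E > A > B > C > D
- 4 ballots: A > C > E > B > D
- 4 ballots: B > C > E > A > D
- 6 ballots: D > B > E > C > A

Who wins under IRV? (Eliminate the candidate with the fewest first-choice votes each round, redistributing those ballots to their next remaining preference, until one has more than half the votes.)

A

Round 1: A 4, B 4, C 0, D 6, E 3. C eliminated.
Round 2: A 4, B 4, D 6, E 3. E eliminated.
Round 3: A 7, B 4, D 6. B eliminated.
Round 4: A 11, D 6. A has a majority (≥9).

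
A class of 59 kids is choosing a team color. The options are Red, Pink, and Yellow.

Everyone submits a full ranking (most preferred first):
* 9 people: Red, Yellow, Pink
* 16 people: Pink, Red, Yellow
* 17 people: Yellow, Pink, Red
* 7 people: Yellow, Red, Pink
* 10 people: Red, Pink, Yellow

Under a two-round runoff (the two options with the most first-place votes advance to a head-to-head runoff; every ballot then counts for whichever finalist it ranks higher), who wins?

Round 1 first-place votes: Red 19, Pink 16, Yellow 24. Yellow and Red advance.
Runoff: Yellow is ranked above Red on 24 ballots, Red above Yellow on 35.

Red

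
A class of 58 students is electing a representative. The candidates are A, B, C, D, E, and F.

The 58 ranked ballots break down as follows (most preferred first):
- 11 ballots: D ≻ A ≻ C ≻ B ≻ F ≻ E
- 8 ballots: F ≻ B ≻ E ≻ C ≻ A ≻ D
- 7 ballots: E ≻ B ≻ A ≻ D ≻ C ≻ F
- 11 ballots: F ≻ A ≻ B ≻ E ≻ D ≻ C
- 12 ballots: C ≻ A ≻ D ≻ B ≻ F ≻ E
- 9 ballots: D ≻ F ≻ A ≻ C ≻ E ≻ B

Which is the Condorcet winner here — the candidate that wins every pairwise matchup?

A

A vs B: 43–15
A vs C: 38–20
A vs D: 38–20
A vs E: 43–15
A vs F: 30–28
A beats every other candidate.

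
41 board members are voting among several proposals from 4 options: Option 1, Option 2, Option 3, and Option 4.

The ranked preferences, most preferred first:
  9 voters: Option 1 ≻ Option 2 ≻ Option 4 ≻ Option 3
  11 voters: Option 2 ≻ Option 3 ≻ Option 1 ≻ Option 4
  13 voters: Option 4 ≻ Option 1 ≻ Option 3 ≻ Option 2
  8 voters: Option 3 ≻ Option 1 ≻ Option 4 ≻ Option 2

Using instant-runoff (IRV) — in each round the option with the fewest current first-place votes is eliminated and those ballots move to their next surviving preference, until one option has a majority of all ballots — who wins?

Round 1: Option 1 9, Option 2 11, Option 3 8, Option 4 13. Option 3 eliminated.
Round 2: Option 1 17, Option 2 11, Option 4 13. Option 2 eliminated.
Round 3: Option 1 28, Option 4 13. Option 1 has a majority (≥21).

Option 1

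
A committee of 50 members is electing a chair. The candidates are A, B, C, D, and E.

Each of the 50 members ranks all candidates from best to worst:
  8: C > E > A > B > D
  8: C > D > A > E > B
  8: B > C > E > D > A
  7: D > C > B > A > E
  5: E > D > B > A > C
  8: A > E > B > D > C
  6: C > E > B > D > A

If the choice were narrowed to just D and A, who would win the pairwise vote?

D is ranked above A on 34 ballots; A above D on 16.

D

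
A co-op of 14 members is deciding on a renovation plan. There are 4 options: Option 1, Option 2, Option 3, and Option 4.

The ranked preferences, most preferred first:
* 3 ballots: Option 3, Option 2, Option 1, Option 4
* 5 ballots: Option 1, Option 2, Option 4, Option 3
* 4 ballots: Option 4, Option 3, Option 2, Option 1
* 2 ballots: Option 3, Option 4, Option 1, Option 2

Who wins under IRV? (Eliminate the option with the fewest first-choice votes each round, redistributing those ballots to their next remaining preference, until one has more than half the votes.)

Option 3

Round 1: Option 1 5, Option 2 0, Option 3 5, Option 4 4. Option 2 eliminated.
Round 2: Option 1 5, Option 3 5, Option 4 4. Option 4 eliminated.
Round 3: Option 1 5, Option 3 9. Option 3 has a majority (≥8).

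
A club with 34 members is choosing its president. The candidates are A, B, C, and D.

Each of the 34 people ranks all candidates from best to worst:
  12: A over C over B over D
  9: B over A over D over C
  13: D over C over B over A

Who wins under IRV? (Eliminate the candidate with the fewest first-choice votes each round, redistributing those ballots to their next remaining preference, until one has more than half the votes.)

Round 1: A 12, B 9, C 0, D 13. C eliminated.
Round 2: A 12, B 9, D 13. B eliminated.
Round 3: A 21, D 13. A has a majority (≥18).

A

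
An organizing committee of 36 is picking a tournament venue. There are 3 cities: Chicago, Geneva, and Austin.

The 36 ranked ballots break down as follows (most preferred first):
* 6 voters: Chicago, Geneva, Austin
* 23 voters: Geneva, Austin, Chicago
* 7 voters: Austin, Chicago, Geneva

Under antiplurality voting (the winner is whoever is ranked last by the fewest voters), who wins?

Last-place votes: Chicago 23, Geneva 7, Austin 6.

Austin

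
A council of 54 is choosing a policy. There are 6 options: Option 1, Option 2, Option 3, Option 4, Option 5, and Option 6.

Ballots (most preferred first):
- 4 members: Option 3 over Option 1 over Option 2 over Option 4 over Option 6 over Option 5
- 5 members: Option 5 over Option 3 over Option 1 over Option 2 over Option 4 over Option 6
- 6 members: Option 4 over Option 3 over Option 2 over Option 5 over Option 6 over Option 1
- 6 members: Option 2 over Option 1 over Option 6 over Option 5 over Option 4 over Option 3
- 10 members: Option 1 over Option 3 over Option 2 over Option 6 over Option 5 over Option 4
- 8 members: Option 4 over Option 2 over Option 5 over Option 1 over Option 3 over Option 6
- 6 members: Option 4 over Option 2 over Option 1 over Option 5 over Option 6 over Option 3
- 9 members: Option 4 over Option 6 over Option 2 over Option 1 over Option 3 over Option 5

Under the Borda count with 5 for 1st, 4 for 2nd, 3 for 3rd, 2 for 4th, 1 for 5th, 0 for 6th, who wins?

Option 1: 4×4 + 5×3 + 6×0 + 6×4 + 10×5 + 8×2 + 6×3 + 9×2 = 157
Option 2: 4×3 + 5×2 + 6×3 + 6×5 + 10×3 + 8×4 + 6×4 + 9×3 = 183
Option 3: 4×5 + 5×4 + 6×4 + 6×0 + 10×4 + 8×1 + 6×0 + 9×1 = 121
Option 4: 4×2 + 5×1 + 6×5 + 6×1 + 10×0 + 8×5 + 6×5 + 9×5 = 164
Option 5: 4×0 + 5×5 + 6×2 + 6×2 + 10×1 + 8×3 + 6×2 + 9×0 = 95
Option 6: 4×1 + 5×0 + 6×1 + 6×3 + 10×2 + 8×0 + 6×1 + 9×4 = 90

Option 2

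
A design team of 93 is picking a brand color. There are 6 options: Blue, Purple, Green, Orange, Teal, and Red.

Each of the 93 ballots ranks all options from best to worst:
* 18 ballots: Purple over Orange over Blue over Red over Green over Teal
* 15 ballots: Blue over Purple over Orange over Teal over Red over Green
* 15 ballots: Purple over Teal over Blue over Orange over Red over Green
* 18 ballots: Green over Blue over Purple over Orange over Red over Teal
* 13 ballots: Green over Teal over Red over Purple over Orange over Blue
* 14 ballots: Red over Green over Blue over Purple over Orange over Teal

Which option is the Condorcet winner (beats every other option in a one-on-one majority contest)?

Blue vs Purple: 47–46
Blue vs Green: 48–45
Blue vs Orange: 62–31
Blue vs Teal: 65–28
Blue vs Red: 66–27
Blue beats every other option.

Blue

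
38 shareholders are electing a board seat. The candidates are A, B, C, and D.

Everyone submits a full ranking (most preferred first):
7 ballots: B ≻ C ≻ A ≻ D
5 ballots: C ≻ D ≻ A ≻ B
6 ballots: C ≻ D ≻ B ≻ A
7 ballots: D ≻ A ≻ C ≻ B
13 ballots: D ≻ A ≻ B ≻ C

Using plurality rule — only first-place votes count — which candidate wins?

First-place votes: A 0, B 7, C 11, D 20.

D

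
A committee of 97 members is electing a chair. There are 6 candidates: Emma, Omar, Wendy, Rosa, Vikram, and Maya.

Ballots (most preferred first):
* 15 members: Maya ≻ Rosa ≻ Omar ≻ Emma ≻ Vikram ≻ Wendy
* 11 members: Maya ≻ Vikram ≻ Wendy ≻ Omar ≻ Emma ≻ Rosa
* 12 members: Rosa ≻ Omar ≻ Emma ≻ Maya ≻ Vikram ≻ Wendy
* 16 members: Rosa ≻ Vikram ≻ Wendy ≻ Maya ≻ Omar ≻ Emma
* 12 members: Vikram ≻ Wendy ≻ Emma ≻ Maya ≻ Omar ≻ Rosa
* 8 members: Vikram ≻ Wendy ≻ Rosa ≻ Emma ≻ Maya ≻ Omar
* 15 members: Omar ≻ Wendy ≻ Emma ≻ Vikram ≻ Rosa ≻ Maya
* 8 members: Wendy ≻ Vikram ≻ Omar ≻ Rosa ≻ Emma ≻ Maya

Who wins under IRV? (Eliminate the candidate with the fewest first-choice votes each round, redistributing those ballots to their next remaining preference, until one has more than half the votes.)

Round 1: Emma 0, Omar 15, Wendy 8, Rosa 28, Vikram 20, Maya 26. Emma eliminated.
Round 2: Omar 15, Wendy 8, Rosa 28, Vikram 20, Maya 26. Wendy eliminated.
Round 3: Omar 15, Rosa 28, Vikram 28, Maya 26. Omar eliminated.
Round 4: Rosa 28, Vikram 43, Maya 26. Maya eliminated.
Round 5: Rosa 43, Vikram 54. Vikram has a majority (≥49).

Vikram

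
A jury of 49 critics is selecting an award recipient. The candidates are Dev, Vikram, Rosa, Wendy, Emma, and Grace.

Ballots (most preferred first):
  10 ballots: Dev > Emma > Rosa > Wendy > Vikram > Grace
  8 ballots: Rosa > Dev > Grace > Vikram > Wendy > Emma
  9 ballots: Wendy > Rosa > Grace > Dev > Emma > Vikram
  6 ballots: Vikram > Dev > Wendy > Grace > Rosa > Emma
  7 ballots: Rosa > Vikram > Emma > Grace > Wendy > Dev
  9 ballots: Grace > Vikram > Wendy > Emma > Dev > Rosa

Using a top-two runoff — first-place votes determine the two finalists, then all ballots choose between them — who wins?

Round 1 first-place votes: Dev 10, Vikram 6, Rosa 15, Wendy 9, Emma 0, Grace 9. Rosa and Dev advance.
Runoff: Rosa is ranked above Dev on 24 ballots, Dev above Rosa on 25.

Dev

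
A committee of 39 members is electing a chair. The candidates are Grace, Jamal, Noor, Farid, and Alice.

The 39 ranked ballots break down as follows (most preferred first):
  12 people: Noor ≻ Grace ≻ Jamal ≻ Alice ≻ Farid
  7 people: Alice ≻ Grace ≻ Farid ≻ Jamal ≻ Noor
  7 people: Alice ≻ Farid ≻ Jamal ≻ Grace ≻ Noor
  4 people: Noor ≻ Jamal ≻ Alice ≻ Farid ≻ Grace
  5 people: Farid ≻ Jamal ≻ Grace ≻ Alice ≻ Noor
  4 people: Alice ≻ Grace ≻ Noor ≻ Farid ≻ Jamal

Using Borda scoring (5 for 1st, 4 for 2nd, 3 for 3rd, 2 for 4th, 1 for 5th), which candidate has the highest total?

Grace: 12×4 + 7×4 + 7×2 + 4×1 + 5×3 + 4×4 = 125
Jamal: 12×3 + 7×2 + 7×3 + 4×4 + 5×4 + 4×1 = 111
Noor: 12×5 + 7×1 + 7×1 + 4×5 + 5×1 + 4×3 = 111
Farid: 12×1 + 7×3 + 7×4 + 4×2 + 5×5 + 4×2 = 102
Alice: 12×2 + 7×5 + 7×5 + 4×3 + 5×2 + 4×5 = 136

Alice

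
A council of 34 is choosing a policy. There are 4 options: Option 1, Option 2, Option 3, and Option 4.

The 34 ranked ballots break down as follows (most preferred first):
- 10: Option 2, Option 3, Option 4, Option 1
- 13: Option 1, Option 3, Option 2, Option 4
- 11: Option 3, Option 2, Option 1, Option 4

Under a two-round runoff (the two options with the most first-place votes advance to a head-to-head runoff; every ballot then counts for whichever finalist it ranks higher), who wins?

Option 3

Round 1 first-place votes: Option 1 13, Option 2 10, Option 3 11, Option 4 0. Option 1 and Option 3 advance.
Runoff: Option 1 is ranked above Option 3 on 13 ballots, Option 3 above Option 1 on 21.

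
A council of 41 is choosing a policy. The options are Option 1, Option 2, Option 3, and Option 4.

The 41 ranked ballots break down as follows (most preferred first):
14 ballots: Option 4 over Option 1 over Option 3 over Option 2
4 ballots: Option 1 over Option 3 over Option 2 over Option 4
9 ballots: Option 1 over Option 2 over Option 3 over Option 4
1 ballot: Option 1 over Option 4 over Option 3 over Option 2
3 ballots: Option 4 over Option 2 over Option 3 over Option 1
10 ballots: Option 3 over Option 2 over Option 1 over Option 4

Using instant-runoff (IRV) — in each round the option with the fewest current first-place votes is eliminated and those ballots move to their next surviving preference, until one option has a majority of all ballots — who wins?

Round 1: Option 1 14, Option 2 0, Option 3 10, Option 4 17. Option 2 eliminated.
Round 2: Option 1 14, Option 3 10, Option 4 17. Option 3 eliminated.
Round 3: Option 1 24, Option 4 17. Option 1 has a majority (≥21).

Option 1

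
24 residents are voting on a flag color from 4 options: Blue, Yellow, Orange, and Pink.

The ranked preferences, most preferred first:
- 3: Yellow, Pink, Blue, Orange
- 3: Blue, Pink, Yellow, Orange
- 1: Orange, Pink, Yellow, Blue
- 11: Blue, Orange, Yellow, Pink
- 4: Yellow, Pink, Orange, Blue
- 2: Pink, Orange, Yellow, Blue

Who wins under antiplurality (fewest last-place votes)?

Yellow

Last-place votes: Blue 7, Yellow 0, Orange 6, Pink 11.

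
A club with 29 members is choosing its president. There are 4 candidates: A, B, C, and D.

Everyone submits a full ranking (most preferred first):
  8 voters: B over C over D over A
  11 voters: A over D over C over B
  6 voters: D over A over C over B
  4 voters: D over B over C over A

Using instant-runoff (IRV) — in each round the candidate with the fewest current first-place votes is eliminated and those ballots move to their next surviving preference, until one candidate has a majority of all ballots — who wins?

Round 1: A 11, B 8, C 0, D 10. C eliminated.
Round 2: A 11, B 8, D 10. B eliminated.
Round 3: A 11, D 18. D has a majority (≥15).

D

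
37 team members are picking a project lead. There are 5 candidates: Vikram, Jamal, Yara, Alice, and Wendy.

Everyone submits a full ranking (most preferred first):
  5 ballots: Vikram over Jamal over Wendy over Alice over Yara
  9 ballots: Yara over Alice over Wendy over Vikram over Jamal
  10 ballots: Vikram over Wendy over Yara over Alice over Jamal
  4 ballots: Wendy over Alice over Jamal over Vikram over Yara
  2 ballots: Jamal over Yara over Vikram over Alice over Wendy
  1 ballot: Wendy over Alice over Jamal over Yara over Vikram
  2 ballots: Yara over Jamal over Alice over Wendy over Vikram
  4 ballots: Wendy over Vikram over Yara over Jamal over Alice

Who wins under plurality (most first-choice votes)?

Vikram

First-place votes: Vikram 15, Jamal 2, Yara 11, Alice 0, Wendy 9.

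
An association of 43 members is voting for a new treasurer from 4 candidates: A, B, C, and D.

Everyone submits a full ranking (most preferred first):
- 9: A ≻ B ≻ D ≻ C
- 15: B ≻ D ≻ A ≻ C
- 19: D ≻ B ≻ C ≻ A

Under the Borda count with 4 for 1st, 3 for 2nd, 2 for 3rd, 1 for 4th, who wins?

A: 9×4 + 15×2 + 19×1 = 85
B: 9×3 + 15×4 + 19×3 = 144
C: 9×1 + 15×1 + 19×2 = 62
D: 9×2 + 15×3 + 19×4 = 139

B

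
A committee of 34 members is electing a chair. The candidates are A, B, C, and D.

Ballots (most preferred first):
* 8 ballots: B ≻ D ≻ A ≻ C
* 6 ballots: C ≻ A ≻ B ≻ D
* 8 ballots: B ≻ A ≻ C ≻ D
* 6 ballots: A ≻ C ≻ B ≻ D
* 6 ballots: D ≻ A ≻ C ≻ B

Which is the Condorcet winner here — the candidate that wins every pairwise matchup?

A vs B: 18–16
A vs C: 28–6
A vs D: 20–14
A beats every other candidate.

A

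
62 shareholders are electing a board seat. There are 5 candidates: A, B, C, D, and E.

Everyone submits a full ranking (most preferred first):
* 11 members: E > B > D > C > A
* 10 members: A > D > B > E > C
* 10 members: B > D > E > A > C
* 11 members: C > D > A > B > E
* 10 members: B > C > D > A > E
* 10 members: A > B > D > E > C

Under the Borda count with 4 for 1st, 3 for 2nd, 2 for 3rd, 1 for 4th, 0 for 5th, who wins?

A: 11×0 + 10×4 + 10×1 + 11×2 + 10×1 + 10×4 = 122
B: 11×3 + 10×2 + 10×4 + 11×1 + 10×4 + 10×3 = 174
C: 11×1 + 10×0 + 10×0 + 11×4 + 10×3 + 10×0 = 85
D: 11×2 + 10×3 + 10×3 + 11×3 + 10×2 + 10×2 = 155
E: 11×4 + 10×1 + 10×2 + 11×0 + 10×0 + 10×1 = 84

B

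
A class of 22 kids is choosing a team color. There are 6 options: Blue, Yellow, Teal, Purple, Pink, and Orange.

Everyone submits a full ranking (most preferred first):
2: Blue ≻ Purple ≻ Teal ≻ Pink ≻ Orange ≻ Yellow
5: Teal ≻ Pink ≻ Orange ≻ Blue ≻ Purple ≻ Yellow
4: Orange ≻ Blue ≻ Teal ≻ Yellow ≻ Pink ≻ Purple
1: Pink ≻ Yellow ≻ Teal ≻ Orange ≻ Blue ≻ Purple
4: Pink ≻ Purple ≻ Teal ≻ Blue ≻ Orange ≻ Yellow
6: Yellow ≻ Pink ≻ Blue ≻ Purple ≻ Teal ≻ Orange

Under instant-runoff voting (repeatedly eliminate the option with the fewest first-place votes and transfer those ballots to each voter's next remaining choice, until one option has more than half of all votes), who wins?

Teal

Round 1: Blue 2, Yellow 6, Teal 5, Purple 0, Pink 5, Orange 4. Purple eliminated.
Round 2: Blue 2, Yellow 6, Teal 5, Pink 5, Orange 4. Blue eliminated.
Round 3: Yellow 6, Teal 7, Pink 5, Orange 4. Orange eliminated.
Round 4: Yellow 6, Teal 11, Pink 5. Pink eliminated.
Round 5: Yellow 7, Teal 15. Teal has a majority (≥12).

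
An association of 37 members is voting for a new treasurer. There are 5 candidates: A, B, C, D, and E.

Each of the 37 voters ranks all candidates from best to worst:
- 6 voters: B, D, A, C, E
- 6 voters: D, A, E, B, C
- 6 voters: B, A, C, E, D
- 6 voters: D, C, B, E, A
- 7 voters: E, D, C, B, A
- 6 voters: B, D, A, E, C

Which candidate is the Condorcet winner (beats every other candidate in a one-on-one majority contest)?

D

D vs A: 31–6
D vs B: 19–18
D vs C: 31–6
D vs E: 24–13
D beats every other candidate.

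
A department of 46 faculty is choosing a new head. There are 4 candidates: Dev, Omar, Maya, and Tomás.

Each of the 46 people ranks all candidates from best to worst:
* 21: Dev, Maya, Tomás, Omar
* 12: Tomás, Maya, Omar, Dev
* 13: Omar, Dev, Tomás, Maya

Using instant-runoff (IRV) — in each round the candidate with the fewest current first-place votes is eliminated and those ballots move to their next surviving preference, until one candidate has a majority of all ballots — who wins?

Omar

Round 1: Dev 21, Omar 13, Maya 0, Tomás 12. Maya eliminated.
Round 2: Dev 21, Omar 13, Tomás 12. Tomás eliminated.
Round 3: Dev 21, Omar 25. Omar has a majority (≥24).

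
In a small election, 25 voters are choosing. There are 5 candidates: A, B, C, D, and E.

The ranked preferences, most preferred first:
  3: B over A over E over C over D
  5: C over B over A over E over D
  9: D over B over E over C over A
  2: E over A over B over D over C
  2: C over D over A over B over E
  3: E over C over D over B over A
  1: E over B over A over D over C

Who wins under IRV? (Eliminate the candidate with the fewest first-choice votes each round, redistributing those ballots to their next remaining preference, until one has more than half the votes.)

E

Round 1: A 0, B 3, C 7, D 9, E 6. A eliminated.
Round 2: B 3, C 7, D 9, E 6. B eliminated.
Round 3: C 7, D 9, E 9. C eliminated.
Round 4: D 11, E 14. E has a majority (≥13).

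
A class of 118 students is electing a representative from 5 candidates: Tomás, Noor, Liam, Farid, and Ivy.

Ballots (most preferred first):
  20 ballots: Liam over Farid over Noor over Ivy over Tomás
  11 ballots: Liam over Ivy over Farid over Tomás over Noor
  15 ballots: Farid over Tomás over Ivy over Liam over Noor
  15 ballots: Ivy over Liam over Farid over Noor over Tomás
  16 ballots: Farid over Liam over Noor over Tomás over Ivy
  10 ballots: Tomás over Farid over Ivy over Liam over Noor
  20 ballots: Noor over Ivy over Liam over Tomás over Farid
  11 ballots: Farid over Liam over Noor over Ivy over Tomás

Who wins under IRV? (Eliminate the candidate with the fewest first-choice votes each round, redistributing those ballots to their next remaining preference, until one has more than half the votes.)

Liam

Round 1: Tomás 10, Noor 20, Liam 31, Farid 42, Ivy 15. Tomás eliminated.
Round 2: Noor 20, Liam 31, Farid 52, Ivy 15. Ivy eliminated.
Round 3: Noor 20, Liam 46, Farid 52. Noor eliminated.
Round 4: Liam 66, Farid 52. Liam has a majority (≥60).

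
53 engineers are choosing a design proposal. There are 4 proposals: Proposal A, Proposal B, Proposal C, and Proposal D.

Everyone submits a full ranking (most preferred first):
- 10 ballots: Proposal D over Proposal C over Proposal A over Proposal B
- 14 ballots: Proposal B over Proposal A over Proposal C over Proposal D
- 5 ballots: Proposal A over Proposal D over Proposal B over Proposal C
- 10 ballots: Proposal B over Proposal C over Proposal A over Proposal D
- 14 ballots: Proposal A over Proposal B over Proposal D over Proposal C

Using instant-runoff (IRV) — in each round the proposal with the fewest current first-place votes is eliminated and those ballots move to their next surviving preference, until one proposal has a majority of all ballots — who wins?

Round 1: Proposal A 19, Proposal B 24, Proposal C 0, Proposal D 10. Proposal C eliminated.
Round 2: Proposal A 19, Proposal B 24, Proposal D 10. Proposal D eliminated.
Round 3: Proposal A 29, Proposal B 24. Proposal A has a majority (≥27).

Proposal A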